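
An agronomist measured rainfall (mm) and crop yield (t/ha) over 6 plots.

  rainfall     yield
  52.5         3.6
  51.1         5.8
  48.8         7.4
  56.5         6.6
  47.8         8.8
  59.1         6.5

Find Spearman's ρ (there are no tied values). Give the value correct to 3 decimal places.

-0.543

Rank rainfall: 4, 3, 2, 5, 1, 6
Rank yield: 1, 2, 5, 4, 6, 3
d = rank(rainfall) − rank(yield): 3, 1, -3, 1, -5, 3; Σd² = 54
ρ = 1 − 6Σd² / [n(n²−1)] = 1 − 6×54 / (6×35) = 1 − 324/210 ≈ -0.543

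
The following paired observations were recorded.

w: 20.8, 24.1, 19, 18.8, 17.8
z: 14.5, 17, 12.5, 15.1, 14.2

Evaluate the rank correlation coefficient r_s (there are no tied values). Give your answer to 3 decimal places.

Rank w: 4, 5, 3, 2, 1
Rank z: 3, 5, 1, 4, 2
d = rank(w) − rank(z): 1, 0, 2, -2, -1; Σd² = 10
ρ = 1 − 6Σd² / [n(n²−1)] = 1 − 6×10 / (5×24) = 1 − 60/120 ≈ 0.500

0.500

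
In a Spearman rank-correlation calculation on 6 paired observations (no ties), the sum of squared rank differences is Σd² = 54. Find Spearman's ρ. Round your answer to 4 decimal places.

ρ = 1 − 6Σd² / [n(n²−1)] = 1 − 6×54 / (6×35)
  = 1 − 324/210 = 1 − 1.54286 ≈ -0.5429

-0.5429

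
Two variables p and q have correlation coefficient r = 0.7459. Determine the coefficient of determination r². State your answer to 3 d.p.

0.556

r² = (0.7459)² = 0.556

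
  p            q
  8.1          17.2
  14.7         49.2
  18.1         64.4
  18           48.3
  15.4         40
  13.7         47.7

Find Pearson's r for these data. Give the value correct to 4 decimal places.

0.8895

n = 6, Σp = 88, Σq = 266.8, Σp² = 1358.16, Σq² = 13072.02, Σpq = 4167.09
nΣpq − ΣpΣq = 25002.54 − 23478.4 = 1524.14
nΣp² − (Σp)² = 8148.96 − 7744 = 404.96; nΣq² − (Σq)² = 78432.12 − 71182.24 = 7249.88
r = 1524.14 / √(404.96 × 7249.88) = 1524.14 / 1713.4501 ≈ 0.8895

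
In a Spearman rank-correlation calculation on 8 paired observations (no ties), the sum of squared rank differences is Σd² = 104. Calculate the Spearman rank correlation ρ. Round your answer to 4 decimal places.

-0.2381

ρ = 1 − 6Σd² / [n(n²−1)] = 1 − 6×104 / (8×63)
  = 1 − 624/504 = 1 − 1.23810 ≈ -0.2381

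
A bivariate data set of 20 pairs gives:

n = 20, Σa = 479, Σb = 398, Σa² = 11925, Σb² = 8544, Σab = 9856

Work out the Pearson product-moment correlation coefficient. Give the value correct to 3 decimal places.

0.609

r = (nΣab − ΣaΣb) / √[(nΣa² − (Σa)²)(nΣb² − (Σb)²)]
Numerator: 20×9856 − 479×398 = 6478
Denominator: √[(238500 − 229441)(170880 − 158404)] = √[9059 × 12476] = 10631.0904
r = 6478 / 10631.0904 ≈ 0.609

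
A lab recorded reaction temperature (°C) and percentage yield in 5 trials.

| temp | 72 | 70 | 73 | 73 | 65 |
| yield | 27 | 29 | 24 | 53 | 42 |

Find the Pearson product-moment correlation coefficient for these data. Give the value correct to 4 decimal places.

-0.1831

n = 5, Σx = 353, Σy = 175, Σx² = 24967, Σy² = 6719, Σxy = 12325
nΣxy − ΣxΣy = 61625 − 61775 = -150
nΣx² − (Σx)² = 124835 − 124609 = 226; nΣy² − (Σy)² = 33595 − 30625 = 2970
r = -150 / √(226 × 2970) = -150 / 819.2802 ≈ -0.1831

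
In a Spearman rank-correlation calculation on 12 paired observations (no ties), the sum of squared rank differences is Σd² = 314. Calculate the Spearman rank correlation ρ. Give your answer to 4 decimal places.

ρ = 1 − 6Σd² / [n(n²−1)] = 1 − 6×314 / (12×143)
  = 1 − 1884/1716 = 1 − 1.09790 ≈ -0.0979

-0.0979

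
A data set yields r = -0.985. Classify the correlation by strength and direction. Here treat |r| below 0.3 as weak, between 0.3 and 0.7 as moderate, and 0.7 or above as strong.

strong negative

r = -0.985 < 0 so the relationship is negative.
|r| = 0.985, which falls in the strong range.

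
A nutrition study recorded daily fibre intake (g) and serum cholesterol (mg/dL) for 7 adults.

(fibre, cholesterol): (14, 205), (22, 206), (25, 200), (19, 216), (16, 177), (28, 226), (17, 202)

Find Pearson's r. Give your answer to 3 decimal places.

0.553

n = 7, Σx = 141, Σy = 1432, Σx² = 2995, Σy² = 294326, Σxy = 29100
nΣxy − ΣxΣy = 203700 − 201912 = 1788
nΣx² − (Σx)² = 20965 − 19881 = 1084; nΣy² − (Σy)² = 2060282 − 2050624 = 9658
r = 1788 / √(1084 × 9658) = 1788 / 3235.6254 ≈ 0.553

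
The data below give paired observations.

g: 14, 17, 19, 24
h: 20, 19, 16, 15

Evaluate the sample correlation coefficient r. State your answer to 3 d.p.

n = 4, Σg = 74, Σh = 70, Σg² = 1422, Σh² = 1242, Σgh = 1267
nΣgh − ΣgΣh = 5068 − 5180 = -112
nΣg² − (Σg)² = 5688 − 5476 = 212; nΣh² − (Σh)² = 4968 − 4900 = 68
r = -112 / √(212 × 68) = -112 / 120.0666 ≈ -0.933

-0.933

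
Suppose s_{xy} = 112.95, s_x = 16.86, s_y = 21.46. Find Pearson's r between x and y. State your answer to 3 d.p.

r = Cov(x,y) / (s_x · s_y) = 112.95 / (16.86 × 21.46)
  = 112.95 / 361.8156 ≈ 0.312

0.312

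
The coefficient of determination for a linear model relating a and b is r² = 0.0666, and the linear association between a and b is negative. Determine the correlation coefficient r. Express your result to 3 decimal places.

|r| = √0.0666 = 0.258
The association is negative, so r = −0.258.

-0.258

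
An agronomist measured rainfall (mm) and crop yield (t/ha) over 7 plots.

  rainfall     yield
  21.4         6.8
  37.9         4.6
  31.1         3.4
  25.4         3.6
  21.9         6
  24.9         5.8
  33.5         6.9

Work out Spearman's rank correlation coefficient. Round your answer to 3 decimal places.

-0.286

Rank rainfall: 1, 7, 5, 4, 2, 3, 6
Rank yield: 6, 3, 1, 2, 5, 4, 7
d = rank(rainfall) − rank(yield): -5, 4, 4, 2, -3, -1, -1; Σd² = 72
ρ = 1 − 6Σd² / [n(n²−1)] = 1 − 6×72 / (7×48) = 1 − 432/336 ≈ -0.286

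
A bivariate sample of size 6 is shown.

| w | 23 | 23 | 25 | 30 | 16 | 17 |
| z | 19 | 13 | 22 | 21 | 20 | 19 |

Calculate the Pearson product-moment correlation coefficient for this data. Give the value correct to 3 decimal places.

n = 6, Σw = 134, Σz = 114, Σw² = 3128, Σz² = 2216, Σwz = 2559
nΣwz − ΣwΣz = 15354 − 15276 = 78
nΣw² − (Σw)² = 18768 − 17956 = 812; nΣz² − (Σz)² = 13296 − 12996 = 300
r = 78 / √(812 × 300) = 78 / 493.5585 ≈ 0.158

0.158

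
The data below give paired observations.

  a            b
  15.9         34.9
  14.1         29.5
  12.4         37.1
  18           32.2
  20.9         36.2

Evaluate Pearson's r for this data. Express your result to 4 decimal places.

0.1088

n = 5, Σa = 81.3, Σb = 169.9, Σa² = 1366.19, Σb² = 5811.95, Σab = 2767.08
nΣab − ΣaΣb = 13835.4 − 13812.87 = 22.53
nΣa² − (Σa)² = 6830.95 − 6609.69 = 221.26; nΣb² − (Σb)² = 29059.75 − 28866.01 = 193.74
r = 22.53 / √(221.26 × 193.74) = 22.53 / 207.0433 ≈ 0.1088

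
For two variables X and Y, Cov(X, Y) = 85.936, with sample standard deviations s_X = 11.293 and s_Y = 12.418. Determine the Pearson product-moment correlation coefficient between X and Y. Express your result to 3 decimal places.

r = Cov(X,Y) / (s_X · s_Y) = 85.936 / (11.293 × 12.418)
  = 85.936 / 140.2365 ≈ 0.613

0.613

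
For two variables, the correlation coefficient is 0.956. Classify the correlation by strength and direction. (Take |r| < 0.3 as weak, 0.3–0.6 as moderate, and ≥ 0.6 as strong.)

r = 0.956 > 0 so the relationship is positive.
|r| = 0.956, which falls in the strong range.

strong positive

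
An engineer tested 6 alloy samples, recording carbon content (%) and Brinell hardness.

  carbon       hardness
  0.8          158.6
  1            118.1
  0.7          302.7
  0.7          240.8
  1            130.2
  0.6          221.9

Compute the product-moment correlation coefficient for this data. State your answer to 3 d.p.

-0.816

n = 6, Σx = 4.8, Σy = 1172.3, Σx² = 3.98, Σy² = 254905.15, Σxy = 888.77
nΣxy − ΣxΣy = 5332.62 − 5627.04 = -294.42
nΣx² − (Σx)² = 23.88 − 23.04 = 0.84; nΣy² − (Σy)² = 1529430.9 − 1374287.29 = 155143.61
r = -294.42 / √(0.84 × 155143.61) = -294.42 / 360.9995 ≈ -0.816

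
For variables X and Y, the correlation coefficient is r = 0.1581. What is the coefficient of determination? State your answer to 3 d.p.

0.025

r² = (0.1581)² = 0.025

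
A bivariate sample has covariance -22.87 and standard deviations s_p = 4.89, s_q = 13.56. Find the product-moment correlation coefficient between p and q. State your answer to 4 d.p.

r = Cov(p,q) / (s_p · s_q) = -22.87 / (4.89 × 13.56)
  = -22.87 / 66.3084 ≈ -0.3449

-0.3449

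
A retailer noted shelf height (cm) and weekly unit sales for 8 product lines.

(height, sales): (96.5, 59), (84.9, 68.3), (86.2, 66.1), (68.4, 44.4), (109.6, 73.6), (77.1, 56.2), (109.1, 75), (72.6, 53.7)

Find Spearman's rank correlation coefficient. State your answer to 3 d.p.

0.881

Rank height: 6, 4, 5, 1, 8, 3, 7, 2
Rank sales: 4, 6, 5, 1, 7, 3, 8, 2
d = rank(height) − rank(sales): 2, -2, 0, 0, 1, 0, -1, 0; Σd² = 10
ρ = 1 − 6Σd² / [n(n²−1)] = 1 − 6×10 / (8×63) = 1 − 60/504 ≈ 0.881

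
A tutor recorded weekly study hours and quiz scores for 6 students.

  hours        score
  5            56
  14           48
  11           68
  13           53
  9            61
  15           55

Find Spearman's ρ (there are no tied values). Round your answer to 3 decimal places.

-0.600

Rank hours: 1, 5, 3, 4, 2, 6
Rank score: 4, 1, 6, 2, 5, 3
d = rank(hours) − rank(score): -3, 4, -3, 2, -3, 3; Σd² = 56
ρ = 1 − 6Σd² / [n(n²−1)] = 1 − 6×56 / (6×35) = 1 − 336/210 ≈ -0.600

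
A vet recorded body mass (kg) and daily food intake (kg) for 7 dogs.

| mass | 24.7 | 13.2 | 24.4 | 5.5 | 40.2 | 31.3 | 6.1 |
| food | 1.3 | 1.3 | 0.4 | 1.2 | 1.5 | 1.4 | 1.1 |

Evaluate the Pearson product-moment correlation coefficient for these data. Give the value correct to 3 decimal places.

0.215

n = 7, Σx = 145.4, Σy = 8.2, Σx² = 4042.88, Σy² = 10.4, Σxy = 176.46
nΣxy − ΣxΣy = 1235.22 − 1192.28 = 42.94
nΣx² − (Σx)² = 28300.16 − 21141.16 = 7159; nΣy² − (Σy)² = 72.8 − 67.24 = 5.56
r = 42.94 / √(7159 × 5.56) = 42.94 / 199.5095 ≈ 0.215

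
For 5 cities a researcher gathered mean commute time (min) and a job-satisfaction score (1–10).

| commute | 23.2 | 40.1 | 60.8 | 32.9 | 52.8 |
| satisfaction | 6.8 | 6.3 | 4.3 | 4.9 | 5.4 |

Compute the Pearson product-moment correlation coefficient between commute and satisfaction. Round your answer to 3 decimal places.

n = 5, Σx = 209.8, Σy = 27.7, Σx² = 9713.14, Σy² = 157.59, Σxy = 1118.16
nΣxy − ΣxΣy = 5590.8 − 5811.46 = -220.66
nΣx² − (Σx)² = 48565.7 − 44016.04 = 4549.66; nΣy² − (Σy)² = 787.95 − 767.29 = 20.66
r = -220.66 / √(4549.66 × 20.66) = -220.66 / 306.5876 ≈ -0.720

-0.720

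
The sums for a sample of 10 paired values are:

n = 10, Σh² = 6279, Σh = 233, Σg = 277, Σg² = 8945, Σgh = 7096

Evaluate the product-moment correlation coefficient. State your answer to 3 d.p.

0.617

r = (nΣgh − ΣgΣh) / √[(nΣg² − (Σg)²)(nΣh² − (Σh)²)]
Numerator: 10×7096 − 277×233 = 6419
Denominator: √[(89450 − 76729)(62790 − 54289)] = √[12721 × 8501] = 10399.0971
r = 6419 / 10399.0971 ≈ 0.617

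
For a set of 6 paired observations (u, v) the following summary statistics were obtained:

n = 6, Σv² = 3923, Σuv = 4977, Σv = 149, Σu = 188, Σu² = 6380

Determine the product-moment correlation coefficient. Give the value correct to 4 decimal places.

0.9337

r = (nΣuv − ΣuΣv) / √[(nΣu² − (Σu)²)(nΣv² − (Σv)²)]
Numerator: 6×4977 − 188×149 = 1850
Denominator: √[(38280 − 35344)(23538 − 22201)] = √[2936 × 1337] = 1981.2703
r = 1850 / 1981.2703 ≈ 0.9337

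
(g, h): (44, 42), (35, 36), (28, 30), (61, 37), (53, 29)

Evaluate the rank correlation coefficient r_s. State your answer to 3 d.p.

0.200

Rank g: 3, 2, 1, 5, 4
Rank h: 5, 3, 2, 4, 1
d = rank(g) − rank(h): -2, -1, -1, 1, 3; Σd² = 16
ρ = 1 − 6Σd² / [n(n²−1)] = 1 − 6×16 / (5×24) = 1 − 96/120 ≈ 0.200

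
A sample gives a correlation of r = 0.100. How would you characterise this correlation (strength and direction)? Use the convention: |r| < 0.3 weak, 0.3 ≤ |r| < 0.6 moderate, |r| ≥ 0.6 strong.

weak positive

r = 0.100 > 0 so the relationship is positive.
|r| = 0.100, which falls in the weak range.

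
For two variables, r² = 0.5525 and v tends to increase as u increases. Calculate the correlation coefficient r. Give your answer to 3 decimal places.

|r| = √0.5525 = 0.743
The association is positive, so r = 0.743.

0.743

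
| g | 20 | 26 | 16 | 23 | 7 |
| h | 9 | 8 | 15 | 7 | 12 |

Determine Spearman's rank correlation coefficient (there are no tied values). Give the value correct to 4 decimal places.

-0.8000

Rank g: 3, 5, 2, 4, 1
Rank h: 3, 2, 5, 1, 4
d = rank(g) − rank(h): 0, 3, -3, 3, -3; Σd² = 36
ρ = 1 − 6Σd² / [n(n²−1)] = 1 − 6×36 / (5×24) = 1 − 216/120 ≈ -0.8000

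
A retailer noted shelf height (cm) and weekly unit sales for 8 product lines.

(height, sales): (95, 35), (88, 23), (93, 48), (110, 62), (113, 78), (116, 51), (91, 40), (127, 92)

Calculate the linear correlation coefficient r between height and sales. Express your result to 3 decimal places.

n = 8, Σx = 833, Σy = 429, Σx² = 88153, Σy² = 26651, Σxy = 46687
nΣxy − ΣxΣy = 373496 − 357357 = 16139
nΣx² − (Σx)² = 705224 − 693889 = 11335; nΣy² − (Σy)² = 213208 − 184041 = 29167
r = 16139 / √(11335 × 29167) = 16139 / 18182.6276 ≈ 0.888

0.888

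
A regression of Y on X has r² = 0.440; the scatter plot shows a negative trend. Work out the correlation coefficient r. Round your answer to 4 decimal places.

-0.6633

|r| = √0.440 = 0.6633
The association is negative, so r = −0.6633.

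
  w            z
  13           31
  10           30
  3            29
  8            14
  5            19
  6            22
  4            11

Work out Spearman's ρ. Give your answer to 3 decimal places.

Rank w: 7, 6, 1, 5, 3, 4, 2
Rank z: 7, 6, 5, 2, 3, 4, 1
d = rank(w) − rank(z): 0, 0, -4, 3, 0, 0, 1; Σd² = 26
ρ = 1 − 6Σd² / [n(n²−1)] = 1 − 6×26 / (7×48) = 1 − 156/336 ≈ 0.536

0.536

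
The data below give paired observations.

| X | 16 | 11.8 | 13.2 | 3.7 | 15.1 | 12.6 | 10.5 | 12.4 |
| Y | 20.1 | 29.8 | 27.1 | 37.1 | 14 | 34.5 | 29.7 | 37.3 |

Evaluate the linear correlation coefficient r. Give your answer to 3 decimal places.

-0.678

n = 8, ΣX = 95.3, ΣY = 229.6, ΣX² = 1233.95, ΣY² = 7062.5, ΣXY = 2588.7
nΣXY − ΣXΣY = 20709.6 − 21880.88 = -1171.28
nΣX² − (ΣX)² = 9871.6 − 9082.09 = 789.51; nΣY² − (ΣY)² = 56500 − 52716.16 = 3783.84
r = -1171.28 / √(789.51 × 3783.84) = -1171.28 / 1728.4037 ≈ -0.678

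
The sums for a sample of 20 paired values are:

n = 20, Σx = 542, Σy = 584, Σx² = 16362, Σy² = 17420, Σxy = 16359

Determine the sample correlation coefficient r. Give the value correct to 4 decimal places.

r = (nΣxy − ΣxΣy) / √[(nΣx² − (Σx)²)(nΣy² − (Σy)²)]
Numerator: 20×16359 − 542×584 = 10652
Denominator: √[(327240 − 293764)(348400 − 341056)] = √[33476 × 7344] = 15679.5326
r = 10652 / 15679.5326 ≈ 0.6794

0.6794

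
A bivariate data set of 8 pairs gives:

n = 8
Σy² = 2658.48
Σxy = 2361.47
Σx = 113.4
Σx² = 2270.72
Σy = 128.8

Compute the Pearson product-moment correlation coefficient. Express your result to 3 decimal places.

r = (nΣxy − ΣxΣy) / √[(nΣx² − (Σx)²)(nΣy² − (Σy)²)]
Numerator: 8×2361.47 − 113.4×128.8 = 4285.84
Denominator: √[(18165.76 − 12859.56)(21267.84 − 16589.44)] = √[5306.2 × 4678.4] = 4982.4217
r = 4285.84 / 4982.4217 ≈ 0.860

0.860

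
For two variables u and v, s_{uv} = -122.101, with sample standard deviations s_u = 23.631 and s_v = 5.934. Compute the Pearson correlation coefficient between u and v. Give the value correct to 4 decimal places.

r = Cov(u,v) / (s_u · s_v) = -122.101 / (23.631 × 5.934)
  = -122.101 / 140.2264 ≈ -0.8707

-0.8707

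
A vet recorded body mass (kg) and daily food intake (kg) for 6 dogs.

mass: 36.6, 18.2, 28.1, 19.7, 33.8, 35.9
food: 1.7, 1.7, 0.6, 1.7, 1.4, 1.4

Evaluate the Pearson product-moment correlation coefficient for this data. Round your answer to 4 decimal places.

n = 6, Σx = 172.3, Σy = 8.5, Σx² = 5279.75, Σy² = 12.95, Σxy = 241.09
nΣxy − ΣxΣy = 1446.54 − 1464.55 = -18.01
nΣx² − (Σx)² = 31678.5 − 29687.29 = 1991.21; nΣy² − (Σy)² = 77.7 − 72.25 = 5.45
r = -18.01 / √(1991.21 × 5.45) = -18.01 / 104.1734 ≈ -0.1729

-0.1729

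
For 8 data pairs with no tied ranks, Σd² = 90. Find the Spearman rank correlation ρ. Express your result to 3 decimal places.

-0.071

ρ = 1 − 6Σd² / [n(n²−1)] = 1 − 6×90 / (8×63)
  = 1 − 540/504 = 1 − 1.0714 ≈ -0.071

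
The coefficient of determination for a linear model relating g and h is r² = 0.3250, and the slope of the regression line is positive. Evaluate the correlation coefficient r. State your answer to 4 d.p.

|r| = √0.3250 = 0.5701
The association is positive, so r = 0.5701.

0.5701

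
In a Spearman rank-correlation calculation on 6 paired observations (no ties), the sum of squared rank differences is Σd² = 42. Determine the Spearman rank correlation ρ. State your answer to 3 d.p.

ρ = 1 − 6Σd² / [n(n²−1)] = 1 − 6×42 / (6×35)
  = 1 − 252/210 = 1 − 1.2000 ≈ -0.200

-0.200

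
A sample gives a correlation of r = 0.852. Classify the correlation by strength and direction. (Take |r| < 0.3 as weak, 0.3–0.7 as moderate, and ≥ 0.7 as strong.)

strong positive

r = 0.852 > 0 so the relationship is positive.
|r| = 0.852, which falls in the strong range.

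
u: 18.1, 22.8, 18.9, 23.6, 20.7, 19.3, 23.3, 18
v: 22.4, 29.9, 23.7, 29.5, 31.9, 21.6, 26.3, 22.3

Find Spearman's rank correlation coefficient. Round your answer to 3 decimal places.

Rank u: 2, 6, 3, 8, 5, 4, 7, 1
Rank v: 3, 7, 4, 6, 8, 1, 5, 2
d = rank(u) − rank(v): -1, -1, -1, 2, -3, 3, 2, -1; Σd² = 30
ρ = 1 − 6Σd² / [n(n²−1)] = 1 − 6×30 / (8×63) = 1 − 180/504 ≈ 0.643

0.643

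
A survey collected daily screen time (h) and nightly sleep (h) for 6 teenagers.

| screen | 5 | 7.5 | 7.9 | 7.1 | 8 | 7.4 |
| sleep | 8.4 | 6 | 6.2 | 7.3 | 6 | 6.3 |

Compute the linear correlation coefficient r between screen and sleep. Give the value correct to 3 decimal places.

-0.940

n = 6, Σx = 42.9, Σy = 40.2, Σx² = 312.83, Σy² = 273.98, Σxy = 282.43
nΣxy − ΣxΣy = 1694.58 − 1724.58 = -30
nΣx² − (Σx)² = 1876.98 − 1840.41 = 36.57; nΣy² − (Σy)² = 1643.88 − 1616.04 = 27.84
r = -30 / √(36.57 × 27.84) = -30 / 31.9078 ≈ -0.940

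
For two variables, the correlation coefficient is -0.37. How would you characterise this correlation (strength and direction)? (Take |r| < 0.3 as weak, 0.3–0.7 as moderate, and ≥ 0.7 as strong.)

r = -0.37 < 0 so the relationship is negative.
|r| = 0.37, which falls in the moderate range.

moderate negative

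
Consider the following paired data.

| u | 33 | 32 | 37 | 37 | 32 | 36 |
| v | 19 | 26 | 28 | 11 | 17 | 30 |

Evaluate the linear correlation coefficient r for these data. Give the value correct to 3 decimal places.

0.073

n = 6, Σu = 207, Σv = 131, Σu² = 7171, Σv² = 3131, Σuv = 4526
nΣuv − ΣuΣv = 27156 − 27117 = 39
nΣu² − (Σu)² = 43026 − 42849 = 177; nΣv² − (Σv)² = 18786 − 17161 = 1625
r = 39 / √(177 × 1625) = 39 / 536.3068 ≈ 0.073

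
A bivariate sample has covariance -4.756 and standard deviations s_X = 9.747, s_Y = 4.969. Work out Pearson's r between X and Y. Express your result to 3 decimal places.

-0.098

r = Cov(X,Y) / (s_X · s_Y) = -4.756 / (9.747 × 4.969)
  = -4.756 / 48.4328 ≈ -0.098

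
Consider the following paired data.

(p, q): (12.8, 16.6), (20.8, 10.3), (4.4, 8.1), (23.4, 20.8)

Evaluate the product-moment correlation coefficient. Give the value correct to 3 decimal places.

0.618

n = 4, Σp = 61.4, Σq = 55.8, Σp² = 1163.4, Σq² = 879.9, Σpq = 949.08
nΣpq − ΣpΣq = 3796.32 − 3426.12 = 370.2
nΣp² − (Σp)² = 4653.6 − 3769.96 = 883.64; nΣq² − (Σq)² = 3519.6 − 3113.64 = 405.96
r = 370.2 / √(883.64 × 405.96) = 370.2 / 598.9345 ≈ 0.618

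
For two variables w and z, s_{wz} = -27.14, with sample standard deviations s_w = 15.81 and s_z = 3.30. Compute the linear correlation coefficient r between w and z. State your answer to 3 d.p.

r = Cov(w,z) / (s_w · s_z) = -27.14 / (15.81 × 3.30)
  = -27.14 / 52.1730 ≈ -0.520

-0.520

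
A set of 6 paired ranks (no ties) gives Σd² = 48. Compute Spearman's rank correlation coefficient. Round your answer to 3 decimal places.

ρ = 1 − 6Σd² / [n(n²−1)] = 1 − 6×48 / (6×35)
  = 1 − 288/210 = 1 − 1.3714 ≈ -0.371

-0.371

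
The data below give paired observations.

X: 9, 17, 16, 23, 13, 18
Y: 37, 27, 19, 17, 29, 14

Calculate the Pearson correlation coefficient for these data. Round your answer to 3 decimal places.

-0.837

n = 6, ΣX = 96, ΣY = 143, ΣX² = 1648, ΣY² = 3785, ΣXY = 2116
nΣXY − ΣXΣY = 12696 − 13728 = -1032
nΣX² − (ΣX)² = 9888 − 9216 = 672; nΣY² − (ΣY)² = 22710 − 20449 = 2261
r = -1032 / √(672 × 2261) = -1032 / 1232.6362 ≈ -0.837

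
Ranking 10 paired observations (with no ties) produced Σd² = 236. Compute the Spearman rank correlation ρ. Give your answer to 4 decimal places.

ρ = 1 − 6Σd² / [n(n²−1)] = 1 − 6×236 / (10×99)
  = 1 − 1416/990 = 1 − 1.43030 ≈ -0.4303

-0.4303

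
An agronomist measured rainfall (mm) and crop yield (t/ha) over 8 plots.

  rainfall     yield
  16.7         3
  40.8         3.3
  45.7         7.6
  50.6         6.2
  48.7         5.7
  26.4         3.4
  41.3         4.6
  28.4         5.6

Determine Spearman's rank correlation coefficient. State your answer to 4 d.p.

0.8095

Rank rainfall: 1, 4, 6, 8, 7, 2, 5, 3
Rank yield: 1, 2, 8, 7, 6, 3, 4, 5
d = rank(rainfall) − rank(yield): 0, 2, -2, 1, 1, -1, 1, -2; Σd² = 16
ρ = 1 − 6Σd² / [n(n²−1)] = 1 − 6×16 / (8×63) = 1 − 96/504 ≈ 0.8095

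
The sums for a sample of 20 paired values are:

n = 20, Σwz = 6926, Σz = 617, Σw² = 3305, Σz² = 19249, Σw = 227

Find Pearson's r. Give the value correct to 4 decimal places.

-0.1946

r = (nΣwz − ΣwΣz) / √[(nΣw² − (Σw)²)(nΣz² − (Σz)²)]
Numerator: 20×6926 − 227×617 = -1539
Denominator: √[(66100 − 51529)(384980 − 380689)] = √[14571 × 4291] = 7907.2221
r = -1539 / 7907.2221 ≈ -0.1946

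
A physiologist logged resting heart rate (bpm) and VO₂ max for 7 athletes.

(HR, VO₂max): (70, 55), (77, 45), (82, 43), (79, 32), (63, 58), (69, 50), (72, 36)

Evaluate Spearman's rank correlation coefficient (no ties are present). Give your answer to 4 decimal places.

Rank HR: 3, 5, 7, 6, 1, 2, 4
Rank VO₂max: 6, 4, 3, 1, 7, 5, 2
d = rank(HR) − rank(VO₂max): -3, 1, 4, 5, -6, -3, 2; Σd² = 100
ρ = 1 − 6Σd² / [n(n²−1)] = 1 − 6×100 / (7×48) = 1 − 600/336 ≈ -0.7857

-0.7857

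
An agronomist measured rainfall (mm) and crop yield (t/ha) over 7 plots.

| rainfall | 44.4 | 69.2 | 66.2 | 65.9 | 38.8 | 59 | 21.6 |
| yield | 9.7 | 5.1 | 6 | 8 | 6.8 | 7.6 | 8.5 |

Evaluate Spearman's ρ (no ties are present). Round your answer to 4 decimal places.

Rank rainfall: 3, 7, 6, 5, 2, 4, 1
Rank yield: 7, 1, 2, 5, 3, 4, 6
d = rank(rainfall) − rank(yield): -4, 6, 4, 0, -1, 0, -5; Σd² = 94
ρ = 1 − 6Σd² / [n(n²−1)] = 1 − 6×94 / (7×48) = 1 − 564/336 ≈ -0.6786

-0.6786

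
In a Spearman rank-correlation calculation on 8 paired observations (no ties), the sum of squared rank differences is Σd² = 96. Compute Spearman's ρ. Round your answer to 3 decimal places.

-0.143

ρ = 1 − 6Σd² / [n(n²−1)] = 1 − 6×96 / (8×63)
  = 1 − 576/504 = 1 − 1.1429 ≈ -0.143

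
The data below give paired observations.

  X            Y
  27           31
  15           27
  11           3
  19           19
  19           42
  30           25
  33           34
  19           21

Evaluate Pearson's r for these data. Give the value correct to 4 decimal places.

n = 8, ΣX = 173, ΣY = 202, ΣX² = 4147, ΣY² = 6046, ΣXY = 4705
nΣXY − ΣXΣY = 37640 − 34946 = 2694
nΣX² − (ΣX)² = 33176 − 29929 = 3247; nΣY² − (ΣY)² = 48368 − 40804 = 7564
r = 2694 / √(3247 × 7564) = 2694 / 4955.8358 ≈ 0.5436

0.5436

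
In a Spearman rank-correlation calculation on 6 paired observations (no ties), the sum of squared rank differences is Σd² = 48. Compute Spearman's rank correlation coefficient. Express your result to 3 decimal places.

-0.371

ρ = 1 − 6Σd² / [n(n²−1)] = 1 − 6×48 / (6×35)
  = 1 − 288/210 = 1 − 1.3714 ≈ -0.371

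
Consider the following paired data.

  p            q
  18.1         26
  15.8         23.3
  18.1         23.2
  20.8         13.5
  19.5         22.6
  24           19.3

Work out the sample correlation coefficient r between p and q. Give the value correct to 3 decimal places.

n = 6, Σp = 116.3, Σq = 127.9, Σp² = 2293.75, Σq² = 2822.63, Σpq = 2443.36
nΣpq − ΣpΣq = 14660.16 − 14874.77 = -214.61
nΣp² − (Σp)² = 13762.5 − 13525.69 = 236.81; nΣq² − (Σq)² = 16935.78 − 16358.41 = 577.37
r = -214.61 / √(236.81 × 577.37) = -214.61 / 369.7661 ≈ -0.580

-0.580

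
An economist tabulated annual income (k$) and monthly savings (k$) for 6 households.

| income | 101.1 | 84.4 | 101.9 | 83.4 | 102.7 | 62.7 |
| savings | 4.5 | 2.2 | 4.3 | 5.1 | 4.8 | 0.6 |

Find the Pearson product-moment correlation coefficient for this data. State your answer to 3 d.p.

0.805

n = 6, Σx = 536.2, Σy = 21.5, Σx² = 49162.32, Σy² = 92.99, Σxy = 2034.72
nΣxy − ΣxΣy = 12208.32 − 11528.3 = 680.02
nΣx² − (Σx)² = 294973.92 − 287510.44 = 7463.48; nΣy² − (Σy)² = 557.94 − 462.25 = 95.69
r = 680.02 / √(7463.48 × 95.69) = 680.02 / 845.0919 ≈ 0.805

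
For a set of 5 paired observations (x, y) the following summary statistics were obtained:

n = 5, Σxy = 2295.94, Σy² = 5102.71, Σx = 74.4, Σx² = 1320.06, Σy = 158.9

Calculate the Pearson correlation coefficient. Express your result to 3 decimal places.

-0.645

r = (nΣxy − ΣxΣy) / √[(nΣx² − (Σx)²)(nΣy² − (Σy)²)]
Numerator: 5×2295.94 − 74.4×158.9 = -342.46
Denominator: √[(6600.3 − 5535.36)(25513.55 − 25249.21)] = √[1064.94 × 264.34] = 530.5716
r = -342.46 / 530.5716 ≈ -0.645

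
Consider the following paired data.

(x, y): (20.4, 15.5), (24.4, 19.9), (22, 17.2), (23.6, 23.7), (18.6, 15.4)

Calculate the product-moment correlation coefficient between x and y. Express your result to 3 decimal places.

0.812

n = 5, Σx = 109, Σy = 91.7, Σx² = 2398.44, Σy² = 1730.95, Σxy = 2025.92
nΣxy − ΣxΣy = 10129.6 − 9995.3 = 134.3
nΣx² − (Σx)² = 11992.2 − 11881 = 111.2; nΣy² − (Σy)² = 8654.75 − 8408.89 = 245.86
r = 134.3 / √(111.2 × 245.86) = 134.3 / 165.3470 ≈ 0.812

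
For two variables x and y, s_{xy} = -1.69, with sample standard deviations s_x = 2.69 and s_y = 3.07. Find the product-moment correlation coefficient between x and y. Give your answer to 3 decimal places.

-0.205

r = Cov(x,y) / (s_x · s_y) = -1.69 / (2.69 × 3.07)
  = -1.69 / 8.2583 ≈ -0.205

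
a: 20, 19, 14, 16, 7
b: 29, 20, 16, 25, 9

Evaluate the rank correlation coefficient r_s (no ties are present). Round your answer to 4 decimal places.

0.9000

Rank a: 5, 4, 2, 3, 1
Rank b: 5, 3, 2, 4, 1
d = rank(a) − rank(b): 0, 1, 0, -1, 0; Σd² = 2
ρ = 1 − 6Σd² / [n(n²−1)] = 1 − 6×2 / (5×24) = 1 − 12/120 ≈ 0.9000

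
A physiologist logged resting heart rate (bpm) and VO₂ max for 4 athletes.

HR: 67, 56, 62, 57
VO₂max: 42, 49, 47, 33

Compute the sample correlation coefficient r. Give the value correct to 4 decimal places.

0.0692

n = 4, Σx = 242, Σy = 171, Σx² = 14718, Σy² = 7463, Σxy = 10353
nΣxy − ΣxΣy = 41412 − 41382 = 30
nΣx² − (Σx)² = 58872 − 58564 = 308; nΣy² − (Σy)² = 29852 − 29241 = 611
r = 30 / √(308 × 611) = 30 / 433.8064 ≈ 0.0692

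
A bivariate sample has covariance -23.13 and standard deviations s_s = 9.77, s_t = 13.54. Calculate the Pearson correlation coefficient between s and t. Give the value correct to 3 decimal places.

r = Cov(s,t) / (s_s · s_t) = -23.13 / (9.77 × 13.54)
  = -23.13 / 132.2858 ≈ -0.175

-0.175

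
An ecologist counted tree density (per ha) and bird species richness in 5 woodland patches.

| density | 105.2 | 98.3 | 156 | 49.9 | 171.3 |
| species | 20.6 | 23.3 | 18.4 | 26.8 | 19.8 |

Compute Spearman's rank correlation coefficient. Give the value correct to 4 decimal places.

-0.9000

Rank density: 3, 2, 4, 1, 5
Rank species: 3, 4, 1, 5, 2
d = rank(density) − rank(species): 0, -2, 3, -4, 3; Σd² = 38
ρ = 1 − 6Σd² / [n(n²−1)] = 1 − 6×38 / (5×24) = 1 − 228/120 ≈ -0.9000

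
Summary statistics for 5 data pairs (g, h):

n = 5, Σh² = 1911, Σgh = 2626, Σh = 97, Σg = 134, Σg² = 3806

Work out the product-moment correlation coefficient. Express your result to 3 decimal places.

0.333

r = (nΣgh − ΣgΣh) / √[(nΣg² − (Σg)²)(nΣh² − (Σh)²)]
Numerator: 5×2626 − 134×97 = 132
Denominator: √[(19030 − 17956)(9555 − 9409)] = √[1074 × 146] = 395.9848
r = 132 / 395.9848 ≈ 0.333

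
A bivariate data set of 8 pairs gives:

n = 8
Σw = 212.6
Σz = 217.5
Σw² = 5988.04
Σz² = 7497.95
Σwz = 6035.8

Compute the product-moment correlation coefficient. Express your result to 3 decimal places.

r = (nΣwz − ΣwΣz) / √[(nΣw² − (Σw)²)(nΣz² − (Σz)²)]
Numerator: 8×6035.8 − 212.6×217.5 = 2045.9
Denominator: √[(47904.32 − 45198.76)(59983.6 − 47306.25)] = √[2705.56 × 12677.35] = 5856.5631
r = 2045.9 / 5856.5631 ≈ 0.349

0.349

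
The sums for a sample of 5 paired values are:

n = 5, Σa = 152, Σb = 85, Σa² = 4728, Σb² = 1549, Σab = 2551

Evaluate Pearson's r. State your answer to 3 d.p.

r = (nΣab − ΣaΣb) / √[(nΣa² − (Σa)²)(nΣb² − (Σb)²)]
Numerator: 5×2551 − 152×85 = -165
Denominator: √[(23640 − 23104)(7745 − 7225)] = √[536 × 520] = 527.9394
r = -165 / 527.9394 ≈ -0.313

-0.313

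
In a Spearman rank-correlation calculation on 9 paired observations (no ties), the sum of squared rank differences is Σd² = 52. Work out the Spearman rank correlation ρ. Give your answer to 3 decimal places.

ρ = 1 − 6Σd² / [n(n²−1)] = 1 − 6×52 / (9×80)
  = 1 − 312/720 = 1 − 0.4333 ≈ 0.567

0.567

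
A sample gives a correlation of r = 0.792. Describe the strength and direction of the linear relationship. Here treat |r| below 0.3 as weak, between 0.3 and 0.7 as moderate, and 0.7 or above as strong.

strong positive

r = 0.792 > 0 so the relationship is positive.
|r| = 0.792, which falls in the strong range.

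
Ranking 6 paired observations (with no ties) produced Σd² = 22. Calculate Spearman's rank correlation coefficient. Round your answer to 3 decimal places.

0.371

ρ = 1 − 6Σd² / [n(n²−1)] = 1 − 6×22 / (6×35)
  = 1 − 132/210 = 1 − 0.6286 ≈ 0.371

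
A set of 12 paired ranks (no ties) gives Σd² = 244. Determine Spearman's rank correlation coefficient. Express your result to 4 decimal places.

ρ = 1 − 6Σd² / [n(n²−1)] = 1 − 6×244 / (12×143)
  = 1 − 1464/1716 = 1 − 0.85315 ≈ 0.1469

0.1469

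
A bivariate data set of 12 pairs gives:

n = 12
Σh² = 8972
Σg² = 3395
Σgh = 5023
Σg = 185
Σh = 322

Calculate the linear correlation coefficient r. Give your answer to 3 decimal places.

r = (nΣgh − ΣgΣh) / √[(nΣg² − (Σg)²)(nΣh² − (Σh)²)]
Numerator: 12×5023 − 185×322 = 706
Denominator: √[(40740 − 34225)(107664 − 103684)] = √[6515 × 3980] = 5092.1214
r = 706 / 5092.1214 ≈ 0.139

0.139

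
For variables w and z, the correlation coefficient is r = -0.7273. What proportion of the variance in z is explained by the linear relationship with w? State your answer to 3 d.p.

0.529

r² = (-0.7273)² = 0.529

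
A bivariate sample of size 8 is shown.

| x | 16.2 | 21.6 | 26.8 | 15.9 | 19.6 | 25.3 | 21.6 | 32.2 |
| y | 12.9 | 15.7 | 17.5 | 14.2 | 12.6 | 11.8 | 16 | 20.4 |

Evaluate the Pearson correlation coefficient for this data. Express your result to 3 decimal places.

0.704

n = 8, Σx = 179.2, Σy = 121.1, Σx² = 4227.7, Σy² = 1890.95, Σxy = 2790.86
nΣxy − ΣxΣy = 22326.88 − 21701.12 = 625.76
nΣx² − (Σx)² = 33821.6 − 32112.64 = 1708.96; nΣy² − (Σy)² = 15127.6 − 14665.21 = 462.39
r = 625.76 / √(1708.96 × 462.39) = 625.76 / 888.9353 ≈ 0.704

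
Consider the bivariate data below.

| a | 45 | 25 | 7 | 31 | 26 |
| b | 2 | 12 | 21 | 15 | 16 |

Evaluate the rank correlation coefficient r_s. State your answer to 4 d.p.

Rank a: 5, 2, 1, 4, 3
Rank b: 1, 2, 5, 3, 4
d = rank(a) − rank(b): 4, 0, -4, 1, -1; Σd² = 34
ρ = 1 − 6Σd² / [n(n²−1)] = 1 − 6×34 / (5×24) = 1 − 204/120 ≈ -0.7000

-0.7000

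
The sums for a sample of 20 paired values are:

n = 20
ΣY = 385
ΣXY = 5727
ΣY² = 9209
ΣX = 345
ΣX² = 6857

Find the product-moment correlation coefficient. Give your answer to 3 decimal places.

-0.716

r = (nΣXY − ΣXΣY) / √[(nΣX² − (ΣX)²)(nΣY² − (ΣY)²)]
Numerator: 20×5727 − 345×385 = -18285
Denominator: √[(137140 − 119025)(184180 − 148225)] = √[18115 × 35955] = 25521.0663
r = -18285 / 25521.0663 ≈ -0.716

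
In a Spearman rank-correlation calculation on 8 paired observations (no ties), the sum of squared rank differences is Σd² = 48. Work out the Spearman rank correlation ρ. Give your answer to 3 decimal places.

0.429

ρ = 1 − 6Σd² / [n(n²−1)] = 1 − 6×48 / (8×63)
  = 1 − 288/504 = 1 − 0.5714 ≈ 0.429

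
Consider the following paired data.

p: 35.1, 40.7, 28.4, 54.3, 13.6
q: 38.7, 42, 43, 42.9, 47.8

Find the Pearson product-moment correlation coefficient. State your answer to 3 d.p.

-0.567

n = 5, Σp = 172.1, Σq = 214.4, Σp² = 6828.51, Σq² = 9235.94, Σpq = 7268.52
nΣpq − ΣpΣq = 36342.6 − 36898.24 = -555.64
nΣp² − (Σp)² = 34142.55 − 29618.41 = 4524.14; nΣq² − (Σq)² = 46179.7 − 45967.36 = 212.34
r = -555.64 / √(4524.14 × 212.34) = -555.64 / 980.1305 ≈ -0.567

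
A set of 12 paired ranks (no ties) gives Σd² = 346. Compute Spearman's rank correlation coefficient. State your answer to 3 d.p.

-0.210

ρ = 1 − 6Σd² / [n(n²−1)] = 1 − 6×346 / (12×143)
  = 1 − 2076/1716 = 1 − 1.2098 ≈ -0.210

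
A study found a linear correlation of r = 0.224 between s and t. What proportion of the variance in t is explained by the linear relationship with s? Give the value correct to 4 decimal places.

0.0502

r² = (0.224)² = 0.0502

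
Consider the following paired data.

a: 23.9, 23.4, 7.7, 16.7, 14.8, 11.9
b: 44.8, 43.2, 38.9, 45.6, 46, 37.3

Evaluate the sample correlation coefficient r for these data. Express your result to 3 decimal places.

n = 6, Σa = 98.4, Σb = 255.8, Σa² = 1817.6, Σb² = 10973.14, Σab = 4267.32
nΣab − ΣaΣb = 25603.92 − 25170.72 = 433.2
nΣa² − (Σa)² = 10905.6 − 9682.56 = 1223.04; nΣb² − (Σb)² = 65838.84 − 65433.64 = 405.2
r = 433.2 / √(1223.04 × 405.2) = 433.2 / 703.9715 ≈ 0.615

0.615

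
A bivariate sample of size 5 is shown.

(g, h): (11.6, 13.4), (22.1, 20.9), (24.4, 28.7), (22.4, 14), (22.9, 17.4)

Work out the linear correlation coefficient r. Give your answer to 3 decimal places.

0.601

n = 5, Σg = 103.4, Σh = 94.4, Σg² = 2244.5, Σh² = 1938.82, Σgh = 2029.67
nΣgh − ΣgΣh = 10148.35 − 9760.96 = 387.39
nΣg² − (Σg)² = 11222.5 − 10691.56 = 530.94; nΣh² − (Σh)² = 9694.1 − 8911.36 = 782.74
r = 387.39 / √(530.94 × 782.74) = 387.39 / 644.6611 ≈ 0.601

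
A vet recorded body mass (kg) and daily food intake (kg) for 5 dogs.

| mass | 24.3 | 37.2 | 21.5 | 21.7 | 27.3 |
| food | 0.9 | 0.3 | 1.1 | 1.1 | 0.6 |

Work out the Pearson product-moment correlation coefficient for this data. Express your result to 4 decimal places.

-0.9656

n = 5, Σx = 132, Σy = 4, Σx² = 3652.76, Σy² = 3.68, Σxy = 96.93
nΣxy − ΣxΣy = 484.65 − 528 = -43.35
nΣx² − (Σx)² = 18263.8 − 17424 = 839.8; nΣy² − (Σy)² = 18.4 − 16 = 2.4
r = -43.35 / √(839.8 × 2.4) = -43.35 / 44.8945 ≈ -0.9656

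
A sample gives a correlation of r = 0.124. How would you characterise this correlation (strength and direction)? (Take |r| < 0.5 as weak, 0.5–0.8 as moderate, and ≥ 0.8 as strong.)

weak positive

r = 0.124 > 0 so the relationship is positive.
|r| = 0.124, which falls in the weak range.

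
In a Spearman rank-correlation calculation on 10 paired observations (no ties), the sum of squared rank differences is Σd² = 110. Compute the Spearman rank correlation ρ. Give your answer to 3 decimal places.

ρ = 1 − 6Σd² / [n(n²−1)] = 1 − 6×110 / (10×99)
  = 1 − 660/990 = 1 − 0.6667 ≈ 0.333

0.333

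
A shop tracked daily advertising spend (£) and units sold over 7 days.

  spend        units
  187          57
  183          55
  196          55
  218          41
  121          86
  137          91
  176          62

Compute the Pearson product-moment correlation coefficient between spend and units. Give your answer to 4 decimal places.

n = 7, Σx = 1218, Σy = 447, Σx² = 218784, Σy² = 30501, Σxy = 74227
nΣxy − ΣxΣy = 519589 − 544446 = -24857
nΣx² − (Σx)² = 1531488 − 1483524 = 47964; nΣy² − (Σy)² = 213507 − 199809 = 13698
r = -24857 / √(47964 × 13698) = -24857 / 25632.2233 ≈ -0.9698

-0.9698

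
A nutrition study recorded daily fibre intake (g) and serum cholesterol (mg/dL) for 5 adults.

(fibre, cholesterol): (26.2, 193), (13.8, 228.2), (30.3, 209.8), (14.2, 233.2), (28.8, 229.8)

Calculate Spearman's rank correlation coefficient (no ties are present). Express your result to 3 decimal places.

Rank fibre: 3, 1, 5, 2, 4
Rank cholesterol: 1, 3, 2, 5, 4
d = rank(fibre) − rank(cholesterol): 2, -2, 3, -3, 0; Σd² = 26
ρ = 1 − 6Σd² / [n(n²−1)] = 1 − 6×26 / (5×24) = 1 − 156/120 ≈ -0.300

-0.300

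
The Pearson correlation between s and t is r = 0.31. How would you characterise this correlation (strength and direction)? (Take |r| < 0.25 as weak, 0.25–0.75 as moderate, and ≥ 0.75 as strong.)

moderate positive

r = 0.31 > 0 so the relationship is positive.
|r| = 0.31, which falls in the moderate range.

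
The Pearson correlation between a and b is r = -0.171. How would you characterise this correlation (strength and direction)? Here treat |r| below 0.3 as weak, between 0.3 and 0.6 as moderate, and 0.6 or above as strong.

weak negative

r = -0.171 < 0 so the relationship is negative.
|r| = 0.171, which falls in the weak range.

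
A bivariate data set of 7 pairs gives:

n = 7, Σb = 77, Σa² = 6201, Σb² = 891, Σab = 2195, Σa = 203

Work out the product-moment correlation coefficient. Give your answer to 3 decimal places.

-0.323

r = (nΣab − ΣaΣb) / √[(nΣa² − (Σa)²)(nΣb² − (Σb)²)]
Numerator: 7×2195 − 203×77 = -266
Denominator: √[(43407 − 41209)(6237 − 5929)] = √[2198 × 308] = 822.7904
r = -266 / 822.7904 ≈ -0.323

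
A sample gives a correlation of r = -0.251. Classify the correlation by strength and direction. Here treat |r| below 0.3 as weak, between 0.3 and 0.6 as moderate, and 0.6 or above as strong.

r = -0.251 < 0 so the relationship is negative.
|r| = 0.251, which falls in the weak range.

weak negative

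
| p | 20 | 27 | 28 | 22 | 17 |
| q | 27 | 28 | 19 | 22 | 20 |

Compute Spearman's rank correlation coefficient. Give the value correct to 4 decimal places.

Rank p: 2, 4, 5, 3, 1
Rank q: 4, 5, 1, 3, 2
d = rank(p) − rank(q): -2, -1, 4, 0, -1; Σd² = 22
ρ = 1 − 6Σd² / [n(n²−1)] = 1 − 6×22 / (5×24) = 1 − 132/120 ≈ -0.1000

-0.1000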